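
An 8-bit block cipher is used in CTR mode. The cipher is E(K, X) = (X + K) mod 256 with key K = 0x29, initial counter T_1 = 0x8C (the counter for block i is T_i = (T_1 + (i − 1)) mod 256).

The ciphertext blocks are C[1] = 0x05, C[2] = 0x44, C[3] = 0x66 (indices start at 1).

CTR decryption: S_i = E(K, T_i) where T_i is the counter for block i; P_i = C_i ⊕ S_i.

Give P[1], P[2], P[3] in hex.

P[1] = 0xB0, P[2] = 0xF2, P[3] = 0xD1

P[1]: T = 0x8C, S = E(K, T) = 0xB5; 0x05 ⊕ 0xB5 = 0xB0.
P[2]: T = 0x8D, S = E(K, T) = 0xB6; 0x44 ⊕ 0xB6 = 0xF2.
P[3]: T = 0x8E, S = E(K, T) = 0xB7; 0x66 ⊕ 0xB7 = 0xD1.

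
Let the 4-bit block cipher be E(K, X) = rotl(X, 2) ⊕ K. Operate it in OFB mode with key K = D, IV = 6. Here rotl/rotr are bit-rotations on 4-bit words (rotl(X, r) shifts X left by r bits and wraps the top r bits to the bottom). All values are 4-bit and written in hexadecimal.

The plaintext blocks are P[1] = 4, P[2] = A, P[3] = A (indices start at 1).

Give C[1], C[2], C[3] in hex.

C[1] = 0, C[2] = 6, C[3] = 4

OFB encryption: S_i = E(K, S_{i−1}) with S_{0} = IV; C_i = P_i ⊕ S_i.
C[1]: S = E(K, 6) = 4; 4 ⊕ 4 = 0.
C[2]: S = E(K, 4) = C; A ⊕ C = 6.
C[3]: S = E(K, C) = E; A ⊕ E = 4.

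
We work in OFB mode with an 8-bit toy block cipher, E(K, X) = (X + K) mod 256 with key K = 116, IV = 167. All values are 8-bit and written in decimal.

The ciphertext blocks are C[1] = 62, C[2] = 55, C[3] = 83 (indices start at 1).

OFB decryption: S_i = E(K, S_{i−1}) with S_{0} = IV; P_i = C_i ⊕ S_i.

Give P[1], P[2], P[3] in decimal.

P[1]: S = E(K, 167) = 27; 62 ⊕ 27 = 37.
P[2]: S = E(K, 27) = 143; 55 ⊕ 143 = 184.
P[3]: S = E(K, 143) = 3; 83 ⊕ 3 = 80.

P[1] = 37, P[2] = 184, P[3] = 80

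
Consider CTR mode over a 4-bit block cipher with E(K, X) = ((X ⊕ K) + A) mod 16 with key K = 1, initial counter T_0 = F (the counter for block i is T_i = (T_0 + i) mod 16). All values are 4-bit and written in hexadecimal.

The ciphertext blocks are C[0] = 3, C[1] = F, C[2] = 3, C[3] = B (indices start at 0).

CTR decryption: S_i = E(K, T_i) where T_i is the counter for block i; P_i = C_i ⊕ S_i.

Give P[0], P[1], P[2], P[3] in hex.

P[0]: T = F, S = E(K, T) = 8; 3 ⊕ 8 = B.
P[1]: T = 0, S = E(K, T) = B; F ⊕ B = 4.
P[2]: T = 1, S = E(K, T) = A; 3 ⊕ A = 9.
P[3]: T = 2, S = E(K, T) = D; B ⊕ D = 6.

P[0] = B, P[1] = 4, P[2] = 9, P[3] = 6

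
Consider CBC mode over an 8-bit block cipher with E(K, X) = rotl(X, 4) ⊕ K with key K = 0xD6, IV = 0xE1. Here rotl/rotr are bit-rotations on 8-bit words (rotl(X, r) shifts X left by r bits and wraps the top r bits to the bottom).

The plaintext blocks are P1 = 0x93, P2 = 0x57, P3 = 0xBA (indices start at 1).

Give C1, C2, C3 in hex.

CBC encryption: C_i = E(K, P_i ⊕ C_{i−1}), with C_{0} = IV.
C1: P1 ⊕ 0xE1 = 0x72; E(K, 0x72) = 0xF1.
C2: P2 ⊕ 0xF1 = 0xA6; E(K, 0xA6) = 0xBC.
C3: P3 ⊕ 0xBC = 0x06; E(K, 0x06) = 0xB6.

C1 = 0xF1, C2 = 0xBC, C3 = 0xB6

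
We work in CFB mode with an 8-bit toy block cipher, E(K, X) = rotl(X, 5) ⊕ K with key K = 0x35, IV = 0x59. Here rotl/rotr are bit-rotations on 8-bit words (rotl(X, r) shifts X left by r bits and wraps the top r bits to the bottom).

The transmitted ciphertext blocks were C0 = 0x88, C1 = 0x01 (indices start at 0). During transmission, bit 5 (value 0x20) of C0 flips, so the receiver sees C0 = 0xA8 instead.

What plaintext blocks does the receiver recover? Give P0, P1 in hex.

P0 = 0xB6, P1 = 0x21

CFB decryption: P_i = C_i ⊕ E(K, C_{i−1}), with C_{−1} = IV.
Only C0 changed, to 0xA8. In CFB, a change in C_i flips the same bit in P_i and garbles P_{i+1}. Decrypting the received ciphertext:
P0: E(K, 0x59) = 0x1E; 0xA8 ⊕ 0x1E = 0xB6.
P1: E(K, 0xA8) = 0x20; 0x01 ⊕ 0x20 = 0x21.
Blocks that differ from the original plaintext: P0, P1.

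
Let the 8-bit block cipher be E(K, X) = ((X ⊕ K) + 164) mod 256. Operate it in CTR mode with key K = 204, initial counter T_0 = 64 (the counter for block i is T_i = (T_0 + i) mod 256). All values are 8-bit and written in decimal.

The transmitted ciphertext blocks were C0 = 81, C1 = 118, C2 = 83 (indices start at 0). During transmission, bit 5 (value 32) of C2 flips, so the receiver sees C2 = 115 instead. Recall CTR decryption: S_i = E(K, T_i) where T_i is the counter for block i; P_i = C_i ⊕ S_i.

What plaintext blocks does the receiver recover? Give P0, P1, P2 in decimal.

P0 = 97, P1 = 71, P2 = 65

Only C2 changed, to 115. In CTR, a change in C_i flips the same bit in P_i only; the keystream is unaffected. Decrypting the received ciphertext:
P0: T = 64, S = E(K, T) = 48; 81 ⊕ 48 = 97.
P1: T = 65, S = E(K, T) = 49; 118 ⊕ 49 = 71.
P2: T = 66, S = E(K, T) = 50; 115 ⊕ 50 = 65.
Blocks that differ from the original plaintext: P2.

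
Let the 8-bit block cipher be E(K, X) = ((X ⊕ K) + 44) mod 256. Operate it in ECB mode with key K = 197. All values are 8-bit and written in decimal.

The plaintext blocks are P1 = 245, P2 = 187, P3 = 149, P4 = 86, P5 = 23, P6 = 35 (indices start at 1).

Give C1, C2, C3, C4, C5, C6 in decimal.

C1 = 92, C2 = 170, C3 = 124, C4 = 191, C5 = 254, C6 = 18

ECB encryption: C_i = E(K, P_i).
C1: E(K, 245) = 92.
C2: E(K, 187) = 170.
C3: E(K, 149) = 124.
C4: E(K, 86) = 191.
C5: E(K, 23) = 254.
C6: E(K, 35) = 18.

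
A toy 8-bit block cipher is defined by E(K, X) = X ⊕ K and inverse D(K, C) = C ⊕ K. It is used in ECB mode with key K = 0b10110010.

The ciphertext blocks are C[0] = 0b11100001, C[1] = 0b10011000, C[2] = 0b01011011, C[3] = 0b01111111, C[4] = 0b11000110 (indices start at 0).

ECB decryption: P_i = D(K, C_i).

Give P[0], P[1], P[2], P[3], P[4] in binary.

P[0]: D(K, 0b11100001) = 0b01010011.
P[1]: D(K, 0b10011000) = 0b00101010.
P[2]: D(K, 0b01011011) = 0b11101001.
P[3]: D(K, 0b01111111) = 0b11001101.
P[4]: D(K, 0b11000110) = 0b01110100.

P[0] = 0b01010011, P[1] = 0b00101010, P[2] = 0b11101001, P[3] = 0b11001101, P[4] = 0b01110100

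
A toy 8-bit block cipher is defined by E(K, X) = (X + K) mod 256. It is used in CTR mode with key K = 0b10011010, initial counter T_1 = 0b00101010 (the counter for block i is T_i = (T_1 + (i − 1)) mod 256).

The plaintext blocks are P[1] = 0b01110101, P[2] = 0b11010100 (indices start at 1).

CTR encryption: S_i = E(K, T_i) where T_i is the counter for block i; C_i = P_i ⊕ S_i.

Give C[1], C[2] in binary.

C[1] = 0b10110001, C[2] = 0b00010001

C[1]: T = 0b00101010, S = E(K, T) = 0b11000100; 0b01110101 ⊕ 0b11000100 = 0b10110001.
C[2]: T = 0b00101011, S = E(K, T) = 0b11000101; 0b11010100 ⊕ 0b11000101 = 0b00010001.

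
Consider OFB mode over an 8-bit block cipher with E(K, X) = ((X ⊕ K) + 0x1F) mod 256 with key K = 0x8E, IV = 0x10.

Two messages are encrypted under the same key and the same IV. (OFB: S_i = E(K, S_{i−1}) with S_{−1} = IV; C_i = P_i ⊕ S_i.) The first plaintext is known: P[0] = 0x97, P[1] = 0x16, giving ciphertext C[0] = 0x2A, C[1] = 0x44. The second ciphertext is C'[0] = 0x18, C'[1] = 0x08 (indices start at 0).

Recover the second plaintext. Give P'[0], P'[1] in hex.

In OFB with a reused IV, both messages share the same keystream S_i, so C_i ⊕ C'_i = P_i ⊕ P'_i and thus P'_i = P_i ⊕ C_i ⊕ C'_i.
P'[0]: 0x97 ⊕ 0x2A ⊕ 0x18 = 0xA5.
P'[1]: 0x16 ⊕ 0x44 ⊕ 0x08 = 0x5A.

P'[0] = 0xA5, P'[1] = 0x5A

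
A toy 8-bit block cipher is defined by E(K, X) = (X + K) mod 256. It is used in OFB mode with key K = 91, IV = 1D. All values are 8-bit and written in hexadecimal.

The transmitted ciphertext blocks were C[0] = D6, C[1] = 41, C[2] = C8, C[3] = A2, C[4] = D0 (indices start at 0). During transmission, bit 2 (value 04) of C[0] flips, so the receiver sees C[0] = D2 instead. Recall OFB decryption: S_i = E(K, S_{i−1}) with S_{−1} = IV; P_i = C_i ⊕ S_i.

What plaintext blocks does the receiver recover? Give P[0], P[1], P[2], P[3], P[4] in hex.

Only C[0] changed, to D2. In OFB, a change in C_i flips the same bit in P_i only; the keystream is unaffected. Decrypting the received ciphertext:
P[0]: S = E(K, 1D) = AE; D2 ⊕ AE = 7C.
P[1]: S = E(K, AE) = 3F; 41 ⊕ 3F = 7E.
P[2]: S = E(K, 3F) = D0; C8 ⊕ D0 = 18.
P[3]: S = E(K, D0) = 61; A2 ⊕ 61 = C3.
P[4]: S = E(K, 61) = F2; D0 ⊕ F2 = 22.
Blocks that differ from the original plaintext: P[0].

P[0] = 7C, P[1] = 7E, P[2] = 18, P[3] = C3, P[4] = 22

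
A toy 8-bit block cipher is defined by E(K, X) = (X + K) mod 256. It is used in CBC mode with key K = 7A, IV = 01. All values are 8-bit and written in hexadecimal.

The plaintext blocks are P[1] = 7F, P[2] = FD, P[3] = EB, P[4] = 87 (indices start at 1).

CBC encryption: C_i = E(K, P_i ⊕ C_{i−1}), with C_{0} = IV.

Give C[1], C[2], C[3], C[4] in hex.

C[1] = F8, C[2] = 7F, C[3] = 0E, C[4] = 03

C[1]: P[1] ⊕ 01 = 7E; E(K, 7E) = F8.
C[2]: P[2] ⊕ F8 = 05; E(K, 05) = 7F.
C[3]: P[3] ⊕ 7F = 94; E(K, 94) = 0E.
C[4]: P[4] ⊕ 0E = 89; E(K, 89) = 03.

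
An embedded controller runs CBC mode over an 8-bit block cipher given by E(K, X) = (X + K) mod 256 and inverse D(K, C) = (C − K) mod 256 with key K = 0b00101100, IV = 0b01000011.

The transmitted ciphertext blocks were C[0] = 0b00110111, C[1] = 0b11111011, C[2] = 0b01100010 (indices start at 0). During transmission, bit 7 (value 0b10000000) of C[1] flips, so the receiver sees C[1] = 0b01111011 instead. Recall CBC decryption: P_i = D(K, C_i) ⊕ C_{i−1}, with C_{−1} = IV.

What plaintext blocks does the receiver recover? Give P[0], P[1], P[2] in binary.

Only C[1] changed, to 0b01111011. In CBC, a change in C_i garbles P_i and flips the same bit in P_{i+1}. Decrypting the received ciphertext:
P[0]: D(K, 0b00110111) = 0b00001011; 0b00001011 ⊕ 0b01000011 = 0b01001000.
P[1]: D(K, 0b01111011) = 0b01001111; 0b01001111 ⊕ 0b00110111 = 0b01111000.
P[2]: D(K, 0b01100010) = 0b00110110; 0b00110110 ⊕ 0b01111011 = 0b01001101.
Blocks that differ from the original plaintext: P[1], P[2].

P[0] = 0b01001000, P[1] = 0b01111000, P[2] = 0b01001101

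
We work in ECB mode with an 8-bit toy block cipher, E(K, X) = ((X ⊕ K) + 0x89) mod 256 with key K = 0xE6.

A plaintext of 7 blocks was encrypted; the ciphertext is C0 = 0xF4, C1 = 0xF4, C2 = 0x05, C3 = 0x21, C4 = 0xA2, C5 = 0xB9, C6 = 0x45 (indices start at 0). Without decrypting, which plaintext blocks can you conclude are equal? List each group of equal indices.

P0 = P1

ECB encrypts each block independently with the same key, so equal ciphertext blocks imply equal plaintext blocks.
C0 = C1 = 0xF4, so P0 = P1.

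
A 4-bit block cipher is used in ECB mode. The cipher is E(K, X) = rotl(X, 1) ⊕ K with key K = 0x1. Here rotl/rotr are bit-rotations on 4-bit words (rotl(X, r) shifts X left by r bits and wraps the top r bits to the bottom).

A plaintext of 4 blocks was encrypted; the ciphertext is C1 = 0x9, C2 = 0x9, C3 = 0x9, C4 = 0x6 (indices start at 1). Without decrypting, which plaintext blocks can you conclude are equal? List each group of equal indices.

P1 = P2 = P3

ECB encrypts each block independently with the same key, so equal ciphertext blocks imply equal plaintext blocks.
C1 = C2 = C3 = 0x9, so P1 = P2 = P3.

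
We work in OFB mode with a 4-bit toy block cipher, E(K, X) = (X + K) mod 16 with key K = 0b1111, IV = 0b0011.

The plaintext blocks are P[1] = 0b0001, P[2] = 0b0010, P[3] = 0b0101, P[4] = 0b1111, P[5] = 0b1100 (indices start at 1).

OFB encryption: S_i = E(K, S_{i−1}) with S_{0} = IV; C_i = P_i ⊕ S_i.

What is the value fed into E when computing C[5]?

C[1]: S = E(K, 0b0011) = 0b0010; 0b0001 ⊕ 0b0010 = 0b0011.
C[2]: S = E(K, 0b0010) = 0b0001; 0b0010 ⊕ 0b0001 = 0b0011.
C[3]: S = E(K, 0b0001) = 0b0000; 0b0101 ⊕ 0b0000 = 0b0101.
C[4]: S = E(K, 0b0000) = 0b1111; 0b1111 ⊕ 0b1111 = 0b0000.
C[5]: S = E(K, 0b1111) = 0b1110; 0b1100 ⊕ 0b1110 = 0b0010.
So the input to E for block [5] is 0b1111.

0b1111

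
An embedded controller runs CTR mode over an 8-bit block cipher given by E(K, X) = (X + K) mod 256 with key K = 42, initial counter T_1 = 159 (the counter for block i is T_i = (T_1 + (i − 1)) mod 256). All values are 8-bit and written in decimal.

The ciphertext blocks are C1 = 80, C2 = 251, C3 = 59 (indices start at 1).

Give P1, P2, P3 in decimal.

CTR decryption: S_i = E(K, T_i) where T_i is the counter for block i; P_i = C_i ⊕ S_i.
P1: T = 159, S = E(K, T) = 201; 80 ⊕ 201 = 153.
P2: T = 160, S = E(K, T) = 202; 251 ⊕ 202 = 49.
P3: T = 161, S = E(K, T) = 203; 59 ⊕ 203 = 240.

P1 = 153, P2 = 49, P3 = 240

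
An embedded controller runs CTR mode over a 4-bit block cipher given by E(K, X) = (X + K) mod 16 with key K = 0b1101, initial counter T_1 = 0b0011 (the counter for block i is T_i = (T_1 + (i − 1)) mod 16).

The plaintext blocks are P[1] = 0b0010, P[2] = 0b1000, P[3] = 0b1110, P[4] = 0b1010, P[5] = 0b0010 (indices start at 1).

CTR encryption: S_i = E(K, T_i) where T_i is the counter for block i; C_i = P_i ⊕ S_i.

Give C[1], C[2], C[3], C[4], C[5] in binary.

C[1] = 0b0010, C[2] = 0b1001, C[3] = 0b1100, C[4] = 0b1001, C[5] = 0b0110

C[1]: T = 0b0011, S = E(K, T) = 0b0000; 0b0010 ⊕ 0b0000 = 0b0010.
C[2]: T = 0b0100, S = E(K, T) = 0b0001; 0b1000 ⊕ 0b0001 = 0b1001.
C[3]: T = 0b0101, S = E(K, T) = 0b0010; 0b1110 ⊕ 0b0010 = 0b1100.
C[4]: T = 0b0110, S = E(K, T) = 0b0011; 0b1010 ⊕ 0b0011 = 0b1001.
C[5]: T = 0b0111, S = E(K, T) = 0b0100; 0b0010 ⊕ 0b0100 = 0b0110.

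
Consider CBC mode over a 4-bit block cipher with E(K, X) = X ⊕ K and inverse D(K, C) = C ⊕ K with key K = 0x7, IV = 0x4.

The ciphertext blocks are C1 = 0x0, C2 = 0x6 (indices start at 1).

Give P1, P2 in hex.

P1 = 0x3, P2 = 0x1

CBC decryption: P_i = D(K, C_i) ⊕ C_{i−1}, with C_{0} = IV.
P1: D(K, 0x0) = 0x7; 0x7 ⊕ 0x4 = 0x3.
P2: D(K, 0x6) = 0x1; 0x1 ⊕ 0x0 = 0x1.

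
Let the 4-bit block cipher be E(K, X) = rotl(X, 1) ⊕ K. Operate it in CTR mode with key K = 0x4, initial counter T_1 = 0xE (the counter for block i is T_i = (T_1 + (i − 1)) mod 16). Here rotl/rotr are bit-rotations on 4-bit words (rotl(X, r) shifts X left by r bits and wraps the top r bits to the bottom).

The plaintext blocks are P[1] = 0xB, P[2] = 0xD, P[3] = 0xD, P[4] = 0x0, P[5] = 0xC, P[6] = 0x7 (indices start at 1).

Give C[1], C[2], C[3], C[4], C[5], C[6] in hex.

C[1] = 0x2, C[2] = 0x6, C[3] = 0x9, C[4] = 0x6, C[5] = 0xC, C[6] = 0x5

CTR encryption: S_i = E(K, T_i) where T_i is the counter for block i; C_i = P_i ⊕ S_i.
C[1]: T = 0xE, S = E(K, T) = 0x9; 0xB ⊕ 0x9 = 0x2.
C[2]: T = 0xF, S = E(K, T) = 0xB; 0xD ⊕ 0xB = 0x6.
C[3]: T = 0x0, S = E(K, T) = 0x4; 0xD ⊕ 0x4 = 0x9.
C[4]: T = 0x1, S = E(K, T) = 0x6; 0x0 ⊕ 0x6 = 0x6.
C[5]: T = 0x2, S = E(K, T) = 0x0; 0xC ⊕ 0x0 = 0xC.
C[6]: T = 0x3, S = E(K, T) = 0x2; 0x7 ⊕ 0x2 = 0x5.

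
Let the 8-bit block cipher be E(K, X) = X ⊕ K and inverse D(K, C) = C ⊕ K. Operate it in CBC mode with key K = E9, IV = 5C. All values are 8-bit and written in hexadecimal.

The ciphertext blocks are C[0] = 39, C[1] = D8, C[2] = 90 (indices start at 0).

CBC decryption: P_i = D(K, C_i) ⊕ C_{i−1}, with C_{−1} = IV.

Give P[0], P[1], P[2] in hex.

P[0]: D(K, 39) = D0; D0 ⊕ 5C = 8C.
P[1]: D(K, D8) = 31; 31 ⊕ 39 = 08.
P[2]: D(K, 90) = 79; 79 ⊕ D8 = A1.

P[0] = 8C, P[1] = 08, P[2] = A1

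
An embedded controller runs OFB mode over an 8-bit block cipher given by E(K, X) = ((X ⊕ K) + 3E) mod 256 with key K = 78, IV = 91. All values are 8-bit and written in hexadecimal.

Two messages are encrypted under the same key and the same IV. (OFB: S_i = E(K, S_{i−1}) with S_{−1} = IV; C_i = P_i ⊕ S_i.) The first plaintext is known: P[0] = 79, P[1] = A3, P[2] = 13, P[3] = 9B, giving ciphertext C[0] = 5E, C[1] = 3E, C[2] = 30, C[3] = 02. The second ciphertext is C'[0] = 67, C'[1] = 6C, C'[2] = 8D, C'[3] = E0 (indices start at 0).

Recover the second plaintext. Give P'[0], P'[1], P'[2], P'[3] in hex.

P'[0] = 40, P'[1] = F1, P'[2] = AE, P'[3] = 79

In OFB with a reused IV, both messages share the same keystream S_i, so C_i ⊕ C'_i = P_i ⊕ P'_i and thus P'_i = P_i ⊕ C_i ⊕ C'_i.
P'[0]: 79 ⊕ 5E ⊕ 67 = 40.
P'[1]: A3 ⊕ 3E ⊕ 6C = F1.
P'[2]: 13 ⊕ 30 ⊕ 8D = AE.
P'[3]: 9B ⊕ 02 ⊕ E0 = 79.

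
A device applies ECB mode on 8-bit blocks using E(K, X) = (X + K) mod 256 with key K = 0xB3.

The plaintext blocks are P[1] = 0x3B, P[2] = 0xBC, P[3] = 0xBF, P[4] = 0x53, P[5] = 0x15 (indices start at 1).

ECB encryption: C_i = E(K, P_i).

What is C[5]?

C[5]: E(K, 0x15) = 0xC8.

C[5] = 0xC8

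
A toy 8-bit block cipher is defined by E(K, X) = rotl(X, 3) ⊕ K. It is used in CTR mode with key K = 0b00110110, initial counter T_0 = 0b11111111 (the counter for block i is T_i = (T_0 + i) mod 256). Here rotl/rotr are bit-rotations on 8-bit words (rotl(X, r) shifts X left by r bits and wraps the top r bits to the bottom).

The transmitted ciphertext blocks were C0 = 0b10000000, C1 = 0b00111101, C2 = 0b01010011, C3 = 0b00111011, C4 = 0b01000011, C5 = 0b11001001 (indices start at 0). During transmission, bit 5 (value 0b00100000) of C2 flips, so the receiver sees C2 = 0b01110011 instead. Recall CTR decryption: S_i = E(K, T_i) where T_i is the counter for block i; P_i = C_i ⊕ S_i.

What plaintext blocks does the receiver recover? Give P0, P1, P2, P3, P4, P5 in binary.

Only C2 changed, to 0b01110011. In CTR, a change in C_i flips the same bit in P_i only; the keystream is unaffected. Decrypting the received ciphertext:
P0: T = 0b11111111, S = E(K, T) = 0b11001001; 0b10000000 ⊕ 0b11001001 = 0b01001001.
P1: T = 0b00000000, S = E(K, T) = 0b00110110; 0b00111101 ⊕ 0b00110110 = 0b00001011.
P2: T = 0b00000001, S = E(K, T) = 0b00111110; 0b01110011 ⊕ 0b00111110 = 0b01001101.
P3: T = 0b00000010, S = E(K, T) = 0b00100110; 0b00111011 ⊕ 0b00100110 = 0b00011101.
P4: T = 0b00000011, S = E(K, T) = 0b00101110; 0b01000011 ⊕ 0b00101110 = 0b01101101.
P5: T = 0b00000100, S = E(K, T) = 0b00010110; 0b11001001 ⊕ 0b00010110 = 0b11011111.
Blocks that differ from the original plaintext: P2.

P0 = 0b01001001, P1 = 0b00001011, P2 = 0b01001101, P3 = 0b00011101, P4 = 0b01101101, P5 = 0b11011111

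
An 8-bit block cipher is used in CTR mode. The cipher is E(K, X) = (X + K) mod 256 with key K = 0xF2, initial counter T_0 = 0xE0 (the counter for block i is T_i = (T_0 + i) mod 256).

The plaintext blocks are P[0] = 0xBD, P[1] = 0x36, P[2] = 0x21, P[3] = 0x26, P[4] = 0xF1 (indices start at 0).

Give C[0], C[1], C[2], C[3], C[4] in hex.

CTR encryption: S_i = E(K, T_i) where T_i is the counter for block i; C_i = P_i ⊕ S_i.
C[0]: T = 0xE0, S = E(K, T) = 0xD2; 0xBD ⊕ 0xD2 = 0x6F.
C[1]: T = 0xE1, S = E(K, T) = 0xD3; 0x36 ⊕ 0xD3 = 0xE5.
C[2]: T = 0xE2, S = E(K, T) = 0xD4; 0x21 ⊕ 0xD4 = 0xF5.
C[3]: T = 0xE3, S = E(K, T) = 0xD5; 0x26 ⊕ 0xD5 = 0xF3.
C[4]: T = 0xE4, S = E(K, T) = 0xD6; 0xF1 ⊕ 0xD6 = 0x27.

C[0] = 0x6F, C[1] = 0xE5, C[2] = 0xF5, C[3] = 0xF3, C[4] = 0x27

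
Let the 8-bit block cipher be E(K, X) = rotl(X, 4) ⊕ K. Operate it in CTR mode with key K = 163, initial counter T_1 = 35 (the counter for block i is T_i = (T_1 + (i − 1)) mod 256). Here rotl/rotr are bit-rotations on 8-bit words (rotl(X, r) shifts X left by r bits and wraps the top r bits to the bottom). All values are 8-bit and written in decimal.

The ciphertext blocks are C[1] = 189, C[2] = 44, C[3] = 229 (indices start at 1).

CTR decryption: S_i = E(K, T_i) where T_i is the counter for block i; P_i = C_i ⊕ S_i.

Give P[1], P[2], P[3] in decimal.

P[1]: T = 35, S = E(K, T) = 145; 189 ⊕ 145 = 44.
P[2]: T = 36, S = E(K, T) = 225; 44 ⊕ 225 = 205.
P[3]: T = 37, S = E(K, T) = 241; 229 ⊕ 241 = 20.

P[1] = 44, P[2] = 205, P[3] = 20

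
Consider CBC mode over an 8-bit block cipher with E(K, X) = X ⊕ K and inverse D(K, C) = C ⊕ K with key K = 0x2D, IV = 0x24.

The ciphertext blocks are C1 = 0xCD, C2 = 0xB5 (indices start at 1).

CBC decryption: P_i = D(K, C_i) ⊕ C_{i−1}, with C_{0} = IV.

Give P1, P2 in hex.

P1 = 0xC4, P2 = 0x55

P1: D(K, 0xCD) = 0xE0; 0xE0 ⊕ 0x24 = 0xC4.
P2: D(K, 0xB5) = 0x98; 0x98 ⊕ 0xCD = 0x55.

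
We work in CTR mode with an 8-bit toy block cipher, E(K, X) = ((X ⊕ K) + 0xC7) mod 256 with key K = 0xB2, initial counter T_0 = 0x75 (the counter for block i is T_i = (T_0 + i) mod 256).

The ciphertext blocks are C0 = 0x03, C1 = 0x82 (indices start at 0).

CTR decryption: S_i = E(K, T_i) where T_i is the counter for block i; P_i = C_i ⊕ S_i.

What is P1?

P1: T = 0x76, S = E(K, T) = 0x8B; 0x82 ⊕ 0x8B = 0x09.

P1 = 0x09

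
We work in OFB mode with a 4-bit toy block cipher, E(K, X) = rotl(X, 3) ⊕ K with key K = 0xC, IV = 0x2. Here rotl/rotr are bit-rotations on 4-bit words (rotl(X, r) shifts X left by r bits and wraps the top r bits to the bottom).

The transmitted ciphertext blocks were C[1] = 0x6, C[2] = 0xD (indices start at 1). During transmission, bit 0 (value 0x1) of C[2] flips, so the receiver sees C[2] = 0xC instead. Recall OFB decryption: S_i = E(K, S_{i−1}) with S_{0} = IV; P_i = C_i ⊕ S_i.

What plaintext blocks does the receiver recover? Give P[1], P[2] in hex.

Only C[2] changed, to 0xC. In OFB, a change in C_i flips the same bit in P_i only; the keystream is unaffected. Decrypting the received ciphertext:
P[1]: S = E(K, 0x2) = 0xD; 0x6 ⊕ 0xD = 0xB.
P[2]: S = E(K, 0xD) = 0x2; 0xC ⊕ 0x2 = 0xE.
Blocks that differ from the original plaintext: P[2].

P[1] = 0xB, P[2] = 0xE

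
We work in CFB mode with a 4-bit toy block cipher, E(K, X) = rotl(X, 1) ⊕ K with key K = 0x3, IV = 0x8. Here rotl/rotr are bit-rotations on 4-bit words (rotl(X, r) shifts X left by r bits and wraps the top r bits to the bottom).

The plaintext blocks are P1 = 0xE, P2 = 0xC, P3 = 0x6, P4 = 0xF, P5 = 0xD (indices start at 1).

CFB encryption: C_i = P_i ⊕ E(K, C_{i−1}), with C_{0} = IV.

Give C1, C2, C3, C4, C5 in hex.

C1 = 0xC, C2 = 0x6, C3 = 0x9, C4 = 0xF, C5 = 0x1

C1: E(K, 0x8) = 0x2; 0xE ⊕ 0x2 = 0xC.
C2: E(K, 0xC) = 0xA; 0xC ⊕ 0xA = 0x6.
C3: E(K, 0x6) = 0xF; 0x6 ⊕ 0xF = 0x9.
C4: E(K, 0x9) = 0x0; 0xF ⊕ 0x0 = 0xF.
C5: E(K, 0xF) = 0xC; 0xD ⊕ 0xC = 0x1.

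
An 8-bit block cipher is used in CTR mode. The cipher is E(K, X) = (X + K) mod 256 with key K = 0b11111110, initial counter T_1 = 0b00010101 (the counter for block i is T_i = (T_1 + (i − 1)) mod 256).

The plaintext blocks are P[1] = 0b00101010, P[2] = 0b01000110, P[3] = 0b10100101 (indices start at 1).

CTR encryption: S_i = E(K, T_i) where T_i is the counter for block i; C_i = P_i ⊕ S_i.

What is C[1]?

C[1] = 0b00111001

C[1]: T = 0b00010101, S = E(K, T) = 0b00010011; 0b00101010 ⊕ 0b00010011 = 0b00111001.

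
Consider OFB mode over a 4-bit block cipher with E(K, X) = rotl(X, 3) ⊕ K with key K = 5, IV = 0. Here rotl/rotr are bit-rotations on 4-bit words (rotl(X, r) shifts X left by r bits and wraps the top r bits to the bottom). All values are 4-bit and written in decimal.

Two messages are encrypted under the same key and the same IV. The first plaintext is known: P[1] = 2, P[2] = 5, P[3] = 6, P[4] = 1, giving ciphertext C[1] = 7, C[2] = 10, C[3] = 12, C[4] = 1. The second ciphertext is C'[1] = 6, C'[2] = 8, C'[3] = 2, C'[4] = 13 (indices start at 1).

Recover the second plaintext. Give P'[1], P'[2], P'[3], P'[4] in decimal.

In OFB with a reused IV, both messages share the same keystream S_i, so C_i ⊕ C'_i = P_i ⊕ P'_i and thus P'_i = P_i ⊕ C_i ⊕ C'_i.
P'[1]: 2 ⊕ 7 ⊕ 6 = 3.
P'[2]: 5 ⊕ 10 ⊕ 8 = 7.
P'[3]: 6 ⊕ 12 ⊕ 2 = 8.
P'[4]: 1 ⊕ 1 ⊕ 13 = 13.

P'[1] = 3, P'[2] = 7, P'[3] = 8, P'[4] = 13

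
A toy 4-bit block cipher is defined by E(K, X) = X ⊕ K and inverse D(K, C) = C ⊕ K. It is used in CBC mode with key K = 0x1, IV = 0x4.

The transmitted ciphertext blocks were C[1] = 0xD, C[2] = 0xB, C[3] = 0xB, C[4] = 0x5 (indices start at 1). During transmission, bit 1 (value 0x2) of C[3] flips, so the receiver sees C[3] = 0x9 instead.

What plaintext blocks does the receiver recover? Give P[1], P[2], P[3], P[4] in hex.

P[1] = 0x8, P[2] = 0x7, P[3] = 0x3, P[4] = 0xD

CBC decryption: P_i = D(K, C_i) ⊕ C_{i−1}, with C_{0} = IV.
Only C[3] changed, to 0x9. In CBC, a change in C_i garbles P_i and flips the same bit in P_{i+1}. Decrypting the received ciphertext:
P[1]: D(K, 0xD) = 0xC; 0xC ⊕ 0x4 = 0x8.
P[2]: D(K, 0xB) = 0xA; 0xA ⊕ 0xD = 0x7.
P[3]: D(K, 0x9) = 0x8; 0x8 ⊕ 0xB = 0x3.
P[4]: D(K, 0x5) = 0x4; 0x4 ⊕ 0x9 = 0xD.
Blocks that differ from the original plaintext: P[3], P[4].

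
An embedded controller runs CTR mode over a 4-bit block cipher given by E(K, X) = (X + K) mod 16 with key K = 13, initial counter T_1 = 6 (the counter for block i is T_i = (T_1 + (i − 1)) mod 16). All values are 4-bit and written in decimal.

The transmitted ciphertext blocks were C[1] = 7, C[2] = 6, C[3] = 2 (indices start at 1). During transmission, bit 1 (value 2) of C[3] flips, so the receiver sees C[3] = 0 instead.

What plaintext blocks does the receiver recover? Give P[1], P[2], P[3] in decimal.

P[1] = 4, P[2] = 2, P[3] = 5

CTR decryption: S_i = E(K, T_i) where T_i is the counter for block i; P_i = C_i ⊕ S_i.
Only C[3] changed, to 0. In CTR, a change in C_i flips the same bit in P_i only; the keystream is unaffected. Decrypting the received ciphertext:
P[1]: T = 6, S = E(K, T) = 3; 7 ⊕ 3 = 4.
P[2]: T = 7, S = E(K, T) = 4; 6 ⊕ 4 = 2.
P[3]: T = 8, S = E(K, T) = 5; 0 ⊕ 5 = 5.
Blocks that differ from the original plaintext: P[3].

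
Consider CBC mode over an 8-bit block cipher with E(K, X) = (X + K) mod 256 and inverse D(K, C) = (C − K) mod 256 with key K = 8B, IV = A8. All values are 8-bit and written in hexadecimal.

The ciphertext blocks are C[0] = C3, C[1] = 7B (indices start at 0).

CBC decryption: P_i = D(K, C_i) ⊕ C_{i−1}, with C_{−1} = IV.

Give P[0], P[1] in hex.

P[0] = 90, P[1] = 33

P[0]: D(K, C3) = 38; 38 ⊕ A8 = 90.
P[1]: D(K, 7B) = F0; F0 ⊕ C3 = 33.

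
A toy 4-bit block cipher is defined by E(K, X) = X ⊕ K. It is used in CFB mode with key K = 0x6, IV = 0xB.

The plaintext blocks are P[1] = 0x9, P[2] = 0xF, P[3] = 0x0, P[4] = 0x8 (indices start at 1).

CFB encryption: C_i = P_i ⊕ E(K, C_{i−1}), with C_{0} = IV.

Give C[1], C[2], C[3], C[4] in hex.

C[1] = 0x4, C[2] = 0xD, C[3] = 0xB, C[4] = 0x5

C[1]: E(K, 0xB) = 0xD; 0x9 ⊕ 0xD = 0x4.
C[2]: E(K, 0x4) = 0x2; 0xF ⊕ 0x2 = 0xD.
C[3]: E(K, 0xD) = 0xB; 0x0 ⊕ 0xB = 0xB.
C[4]: E(K, 0xB) = 0xD; 0x8 ⊕ 0xD = 0x5.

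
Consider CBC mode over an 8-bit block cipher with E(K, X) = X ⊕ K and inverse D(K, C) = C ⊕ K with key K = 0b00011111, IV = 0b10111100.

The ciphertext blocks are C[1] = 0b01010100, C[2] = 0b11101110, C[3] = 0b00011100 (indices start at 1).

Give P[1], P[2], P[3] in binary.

CBC decryption: P_i = D(K, C_i) ⊕ C_{i−1}, with C_{0} = IV.
P[1]: D(K, 0b01010100) = 0b01001011; 0b01001011 ⊕ 0b10111100 = 0b11110111.
P[2]: D(K, 0b11101110) = 0b11110001; 0b11110001 ⊕ 0b01010100 = 0b10100101.
P[3]: D(K, 0b00011100) = 0b00000011; 0b00000011 ⊕ 0b11101110 = 0b11101101.

P[1] = 0b11110111, P[2] = 0b10100101, P[3] = 0b11101101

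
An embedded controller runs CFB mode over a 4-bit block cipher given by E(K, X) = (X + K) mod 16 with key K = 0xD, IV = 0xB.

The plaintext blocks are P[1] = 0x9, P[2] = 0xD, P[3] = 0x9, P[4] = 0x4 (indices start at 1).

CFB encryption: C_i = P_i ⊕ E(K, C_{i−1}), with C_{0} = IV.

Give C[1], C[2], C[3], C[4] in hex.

C[1]: E(K, 0xB) = 0x8; 0x9 ⊕ 0x8 = 0x1.
C[2]: E(K, 0x1) = 0xE; 0xD ⊕ 0xE = 0x3.
C[3]: E(K, 0x3) = 0x0; 0x9 ⊕ 0x0 = 0x9.
C[4]: E(K, 0x9) = 0x6; 0x4 ⊕ 0x6 = 0x2.

C[1] = 0x1, C[2] = 0x3, C[3] = 0x9, C[4] = 0x2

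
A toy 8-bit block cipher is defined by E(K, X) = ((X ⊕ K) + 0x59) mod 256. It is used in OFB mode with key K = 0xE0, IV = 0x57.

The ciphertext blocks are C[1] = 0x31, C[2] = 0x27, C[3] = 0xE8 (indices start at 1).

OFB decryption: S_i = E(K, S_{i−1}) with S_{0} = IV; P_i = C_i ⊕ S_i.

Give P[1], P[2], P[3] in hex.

P[1] = 0x21, P[2] = 0x6E, P[3] = 0xEA

P[1]: S = E(K, 0x57) = 0x10; 0x31 ⊕ 0x10 = 0x21.
P[2]: S = E(K, 0x10) = 0x49; 0x27 ⊕ 0x49 = 0x6E.
P[3]: S = E(K, 0x49) = 0x02; 0xE8 ⊕ 0x02 = 0xEA.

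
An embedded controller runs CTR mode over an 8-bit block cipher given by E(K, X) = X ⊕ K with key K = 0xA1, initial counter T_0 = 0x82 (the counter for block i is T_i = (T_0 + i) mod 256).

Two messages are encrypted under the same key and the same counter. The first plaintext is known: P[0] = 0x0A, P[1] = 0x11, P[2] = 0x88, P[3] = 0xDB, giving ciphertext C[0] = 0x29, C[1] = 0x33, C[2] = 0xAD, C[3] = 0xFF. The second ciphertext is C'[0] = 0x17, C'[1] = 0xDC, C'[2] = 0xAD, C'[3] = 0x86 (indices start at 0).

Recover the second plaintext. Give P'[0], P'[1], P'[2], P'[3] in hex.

P'[0] = 0x34, P'[1] = 0xFE, P'[2] = 0x88, P'[3] = 0xA2

In CTR with a reused counter, both messages share the same keystream S_i, so C_i ⊕ C'_i = P_i ⊕ P'_i and thus P'_i = P_i ⊕ C_i ⊕ C'_i.
P'[0]: 0x0A ⊕ 0x29 ⊕ 0x17 = 0x34.
P'[1]: 0x11 ⊕ 0x33 ⊕ 0xDC = 0xFE.
P'[2]: 0x88 ⊕ 0xAD ⊕ 0xAD = 0x88.
P'[3]: 0xDB ⊕ 0xFF ⊕ 0x86 = 0xA2.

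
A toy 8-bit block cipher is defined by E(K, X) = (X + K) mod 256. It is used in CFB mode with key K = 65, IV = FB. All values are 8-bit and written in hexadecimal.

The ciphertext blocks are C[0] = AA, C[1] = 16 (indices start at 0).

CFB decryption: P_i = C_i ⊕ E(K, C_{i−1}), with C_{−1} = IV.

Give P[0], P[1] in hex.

P[0] = CA, P[1] = 19

P[0]: E(K, FB) = 60; AA ⊕ 60 = CA.
P[1]: E(K, AA) = 0F; 16 ⊕ 0F = 19.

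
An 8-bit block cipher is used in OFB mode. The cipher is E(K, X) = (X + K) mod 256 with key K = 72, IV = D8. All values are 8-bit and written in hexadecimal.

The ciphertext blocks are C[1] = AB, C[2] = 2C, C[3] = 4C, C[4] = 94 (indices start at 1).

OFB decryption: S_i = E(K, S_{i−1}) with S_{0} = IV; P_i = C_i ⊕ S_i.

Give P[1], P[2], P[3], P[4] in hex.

P[1]: S = E(K, D8) = 4A; AB ⊕ 4A = E1.
P[2]: S = E(K, 4A) = BC; 2C ⊕ BC = 90.
P[3]: S = E(K, BC) = 2E; 4C ⊕ 2E = 62.
P[4]: S = E(K, 2E) = A0; 94 ⊕ A0 = 34.

P[1] = E1, P[2] = 90, P[3] = 62, P[4] = 34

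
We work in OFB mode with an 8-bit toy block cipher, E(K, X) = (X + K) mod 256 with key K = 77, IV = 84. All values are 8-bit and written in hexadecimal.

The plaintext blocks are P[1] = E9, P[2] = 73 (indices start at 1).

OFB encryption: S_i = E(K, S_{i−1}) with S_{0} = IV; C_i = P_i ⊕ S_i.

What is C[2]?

C[2] = 01

C[1]: S = E(K, 84) = FB; E9 ⊕ FB = 12.
C[2]: S = E(K, FB) = 72; 73 ⊕ 72 = 01.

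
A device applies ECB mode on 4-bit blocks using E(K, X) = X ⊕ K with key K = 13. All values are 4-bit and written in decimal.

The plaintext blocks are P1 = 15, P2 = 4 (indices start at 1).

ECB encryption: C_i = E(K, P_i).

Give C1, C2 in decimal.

C1 = 2, C2 = 9

C1: E(K, 15) = 2.
C2: E(K, 4) = 9.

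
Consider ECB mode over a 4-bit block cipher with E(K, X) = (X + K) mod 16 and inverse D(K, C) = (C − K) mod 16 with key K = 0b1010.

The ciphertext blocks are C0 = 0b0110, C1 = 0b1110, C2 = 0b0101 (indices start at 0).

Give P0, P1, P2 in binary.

P0 = 0b1100, P1 = 0b0100, P2 = 0b1011

ECB decryption: P_i = D(K, C_i).
P0: D(K, 0b0110) = 0b1100.
P1: D(K, 0b1110) = 0b0100.
P2: D(K, 0b0101) = 0b1011.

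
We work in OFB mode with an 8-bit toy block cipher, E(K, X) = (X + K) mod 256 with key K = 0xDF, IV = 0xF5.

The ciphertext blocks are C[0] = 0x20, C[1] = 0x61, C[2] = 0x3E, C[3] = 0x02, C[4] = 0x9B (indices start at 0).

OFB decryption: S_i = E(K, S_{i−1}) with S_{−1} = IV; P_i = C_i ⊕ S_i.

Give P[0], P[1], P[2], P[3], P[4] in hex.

P[0]: S = E(K, 0xF5) = 0xD4; 0x20 ⊕ 0xD4 = 0xF4.
P[1]: S = E(K, 0xD4) = 0xB3; 0x61 ⊕ 0xB3 = 0xD2.
P[2]: S = E(K, 0xB3) = 0x92; 0x3E ⊕ 0x92 = 0xAC.
P[3]: S = E(K, 0x92) = 0x71; 0x02 ⊕ 0x71 = 0x73.
P[4]: S = E(K, 0x71) = 0x50; 0x9B ⊕ 0x50 = 0xCB.

P[0] = 0xF4, P[1] = 0xD2, P[2] = 0xAC, P[3] = 0x73, P[4] = 0xCB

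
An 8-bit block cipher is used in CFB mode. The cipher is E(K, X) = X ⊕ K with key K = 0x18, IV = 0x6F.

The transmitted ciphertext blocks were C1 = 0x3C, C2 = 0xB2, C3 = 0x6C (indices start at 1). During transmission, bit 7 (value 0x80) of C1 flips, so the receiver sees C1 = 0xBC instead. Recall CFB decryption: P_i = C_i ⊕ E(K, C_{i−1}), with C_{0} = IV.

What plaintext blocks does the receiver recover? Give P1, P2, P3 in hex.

P1 = 0xCB, P2 = 0x16, P3 = 0xC6

Only C1 changed, to 0xBC. In CFB, a change in C_i flips the same bit in P_i and garbles P_{i+1}. Decrypting the received ciphertext:
P1: E(K, 0x6F) = 0x77; 0xBC ⊕ 0x77 = 0xCB.
P2: E(K, 0xBC) = 0xA4; 0xB2 ⊕ 0xA4 = 0x16.
P3: E(K, 0xB2) = 0xAA; 0x6C ⊕ 0xAA = 0xC6.
Blocks that differ from the original plaintext: P1, P2.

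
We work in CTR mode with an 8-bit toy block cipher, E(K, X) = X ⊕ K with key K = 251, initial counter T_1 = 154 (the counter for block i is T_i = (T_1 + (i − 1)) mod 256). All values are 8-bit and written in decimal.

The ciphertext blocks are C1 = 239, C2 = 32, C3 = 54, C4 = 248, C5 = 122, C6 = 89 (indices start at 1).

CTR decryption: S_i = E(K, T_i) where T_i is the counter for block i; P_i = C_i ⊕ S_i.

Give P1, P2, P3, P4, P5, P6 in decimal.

P1 = 142, P2 = 64, P3 = 81, P4 = 158, P5 = 31, P6 = 61

P1: T = 154, S = E(K, T) = 97; 239 ⊕ 97 = 142.
P2: T = 155, S = E(K, T) = 96; 32 ⊕ 96 = 64.
P3: T = 156, S = E(K, T) = 103; 54 ⊕ 103 = 81.
P4: T = 157, S = E(K, T) = 102; 248 ⊕ 102 = 158.
P5: T = 158, S = E(K, T) = 101; 122 ⊕ 101 = 31.
P6: T = 159, S = E(K, T) = 100; 89 ⊕ 100 = 61.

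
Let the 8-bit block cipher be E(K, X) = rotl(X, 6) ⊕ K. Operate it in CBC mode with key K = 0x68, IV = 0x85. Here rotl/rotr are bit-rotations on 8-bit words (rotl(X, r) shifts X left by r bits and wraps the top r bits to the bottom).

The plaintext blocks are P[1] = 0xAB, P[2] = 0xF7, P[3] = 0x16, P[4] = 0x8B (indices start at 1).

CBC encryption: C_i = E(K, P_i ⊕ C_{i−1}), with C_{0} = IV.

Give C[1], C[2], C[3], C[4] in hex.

C[1]: P[1] ⊕ 0x85 = 0x2E; E(K, 0x2E) = 0xE3.
C[2]: P[2] ⊕ 0xE3 = 0x14; E(K, 0x14) = 0x6D.
C[3]: P[3] ⊕ 0x6D = 0x7B; E(K, 0x7B) = 0xB6.
C[4]: P[4] ⊕ 0xB6 = 0x3D; E(K, 0x3D) = 0x27.

C[1] = 0xE3, C[2] = 0x6D, C[3] = 0xB6, C[4] = 0x27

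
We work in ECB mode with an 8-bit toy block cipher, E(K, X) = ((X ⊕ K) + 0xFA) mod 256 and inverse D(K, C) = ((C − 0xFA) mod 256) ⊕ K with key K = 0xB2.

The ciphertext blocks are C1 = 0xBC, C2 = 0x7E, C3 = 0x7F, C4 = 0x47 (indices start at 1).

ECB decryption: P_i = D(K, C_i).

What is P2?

P2: D(K, 0x7E) = 0x36.

P2 = 0x36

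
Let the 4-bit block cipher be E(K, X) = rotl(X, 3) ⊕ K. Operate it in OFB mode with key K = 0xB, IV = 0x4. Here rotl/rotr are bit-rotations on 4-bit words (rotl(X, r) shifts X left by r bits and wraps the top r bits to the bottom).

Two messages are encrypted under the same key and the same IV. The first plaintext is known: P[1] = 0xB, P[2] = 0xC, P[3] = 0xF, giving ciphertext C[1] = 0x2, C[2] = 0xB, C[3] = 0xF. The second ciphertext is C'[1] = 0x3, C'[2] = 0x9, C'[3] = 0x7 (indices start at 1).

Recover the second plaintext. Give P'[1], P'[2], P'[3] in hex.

In OFB with a reused IV, both messages share the same keystream S_i, so C_i ⊕ C'_i = P_i ⊕ P'_i and thus P'_i = P_i ⊕ C_i ⊕ C'_i.
P'[1]: 0xB ⊕ 0x2 ⊕ 0x3 = 0xA.
P'[2]: 0xC ⊕ 0xB ⊕ 0x9 = 0xE.
P'[3]: 0xF ⊕ 0xF ⊕ 0x7 = 0x7.

P'[1] = 0xA, P'[2] = 0xE, P'[3] = 0x7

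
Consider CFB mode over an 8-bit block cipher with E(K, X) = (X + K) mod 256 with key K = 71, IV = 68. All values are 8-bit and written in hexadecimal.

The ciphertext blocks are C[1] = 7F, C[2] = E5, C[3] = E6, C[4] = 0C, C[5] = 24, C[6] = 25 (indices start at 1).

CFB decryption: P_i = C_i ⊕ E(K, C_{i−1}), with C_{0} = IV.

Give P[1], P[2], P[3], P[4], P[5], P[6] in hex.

P[1]: E(K, 68) = D9; 7F ⊕ D9 = A6.
P[2]: E(K, 7F) = F0; E5 ⊕ F0 = 15.
P[3]: E(K, E5) = 56; E6 ⊕ 56 = B0.
P[4]: E(K, E6) = 57; 0C ⊕ 57 = 5B.
P[5]: E(K, 0C) = 7D; 24 ⊕ 7D = 59.
P[6]: E(K, 24) = 95; 25 ⊕ 95 = B0.

P[1] = A6, P[2] = 15, P[3] = B0, P[4] = 5B, P[5] = 59, P[6] = B0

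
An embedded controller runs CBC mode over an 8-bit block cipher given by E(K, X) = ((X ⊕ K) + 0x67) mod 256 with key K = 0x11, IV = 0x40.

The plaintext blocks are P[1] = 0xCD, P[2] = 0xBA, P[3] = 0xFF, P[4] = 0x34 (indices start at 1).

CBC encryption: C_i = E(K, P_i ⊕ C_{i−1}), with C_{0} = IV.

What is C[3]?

C[3] = 0x48

C[1]: P[1] ⊕ 0x40 = 0x8D; E(K, 0x8D) = 0x03.
C[2]: P[2] ⊕ 0x03 = 0xB9; E(K, 0xB9) = 0x0F.
C[3]: P[3] ⊕ 0x0F = 0xF0; E(K, 0xF0) = 0x48.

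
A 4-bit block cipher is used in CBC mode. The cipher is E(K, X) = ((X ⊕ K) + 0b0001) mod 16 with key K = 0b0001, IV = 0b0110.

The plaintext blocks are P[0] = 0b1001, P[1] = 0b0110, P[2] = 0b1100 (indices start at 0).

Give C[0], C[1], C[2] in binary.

CBC encryption: C_i = E(K, P_i ⊕ C_{i−1}), with C_{−1} = IV.
C[0]: P[0] ⊕ 0b0110 = 0b1111; E(K, 0b1111) = 0b1111.
C[1]: P[1] ⊕ 0b1111 = 0b1001; E(K, 0b1001) = 0b1001.
C[2]: P[2] ⊕ 0b1001 = 0b0101; E(K, 0b0101) = 0b0101.

C[0] = 0b1111, C[1] = 0b1001, C[2] = 0b0101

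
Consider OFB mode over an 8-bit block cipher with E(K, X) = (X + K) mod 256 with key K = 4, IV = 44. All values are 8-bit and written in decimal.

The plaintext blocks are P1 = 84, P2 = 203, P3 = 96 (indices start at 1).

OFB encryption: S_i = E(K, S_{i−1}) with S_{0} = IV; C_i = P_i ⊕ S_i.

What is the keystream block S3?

C1: S = E(K, 44) = 48; 84 ⊕ 48 = 100.
C2: S = E(K, 48) = 52; 203 ⊕ 52 = 255.
C3: S = E(K, 52) = 56; 96 ⊕ 56 = 88.
So S3 = 56.

56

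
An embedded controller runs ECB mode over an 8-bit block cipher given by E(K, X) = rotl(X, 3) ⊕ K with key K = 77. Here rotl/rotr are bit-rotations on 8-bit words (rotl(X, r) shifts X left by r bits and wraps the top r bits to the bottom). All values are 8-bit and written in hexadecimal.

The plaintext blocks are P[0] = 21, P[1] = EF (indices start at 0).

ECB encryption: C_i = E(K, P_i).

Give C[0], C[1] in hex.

C[0]: E(K, 21) = 7E.
C[1]: E(K, EF) = 08.

C[0] = 7E, C[1] = 08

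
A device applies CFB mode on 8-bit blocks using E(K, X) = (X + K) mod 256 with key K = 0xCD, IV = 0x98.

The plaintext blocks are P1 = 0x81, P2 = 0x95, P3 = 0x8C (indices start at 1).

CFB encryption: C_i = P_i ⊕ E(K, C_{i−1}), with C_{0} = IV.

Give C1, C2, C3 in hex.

C1: E(K, 0x98) = 0x65; 0x81 ⊕ 0x65 = 0xE4.
C2: E(K, 0xE4) = 0xB1; 0x95 ⊕ 0xB1 = 0x24.
C3: E(K, 0x24) = 0xF1; 0x8C ⊕ 0xF1 = 0x7D.

C1 = 0xE4, C2 = 0x24, C3 = 0x7D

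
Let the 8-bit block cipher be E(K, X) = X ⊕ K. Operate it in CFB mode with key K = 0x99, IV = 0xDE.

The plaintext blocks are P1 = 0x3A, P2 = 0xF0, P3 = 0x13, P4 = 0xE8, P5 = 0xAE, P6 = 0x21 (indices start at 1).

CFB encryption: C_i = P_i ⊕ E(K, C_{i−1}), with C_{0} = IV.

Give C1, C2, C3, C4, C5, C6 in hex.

C1: E(K, 0xDE) = 0x47; 0x3A ⊕ 0x47 = 0x7D.
C2: E(K, 0x7D) = 0xE4; 0xF0 ⊕ 0xE4 = 0x14.
C3: E(K, 0x14) = 0x8D; 0x13 ⊕ 0x8D = 0x9E.
C4: E(K, 0x9E) = 0x07; 0xE8 ⊕ 0x07 = 0xEF.
C5: E(K, 0xEF) = 0x76; 0xAE ⊕ 0x76 = 0xD8.
C6: E(K, 0xD8) = 0x41; 0x21 ⊕ 0x41 = 0x60.

C1 = 0x7D, C2 = 0x14, C3 = 0x9E, C4 = 0xEF, C5 = 0xD8, C6 = 0x60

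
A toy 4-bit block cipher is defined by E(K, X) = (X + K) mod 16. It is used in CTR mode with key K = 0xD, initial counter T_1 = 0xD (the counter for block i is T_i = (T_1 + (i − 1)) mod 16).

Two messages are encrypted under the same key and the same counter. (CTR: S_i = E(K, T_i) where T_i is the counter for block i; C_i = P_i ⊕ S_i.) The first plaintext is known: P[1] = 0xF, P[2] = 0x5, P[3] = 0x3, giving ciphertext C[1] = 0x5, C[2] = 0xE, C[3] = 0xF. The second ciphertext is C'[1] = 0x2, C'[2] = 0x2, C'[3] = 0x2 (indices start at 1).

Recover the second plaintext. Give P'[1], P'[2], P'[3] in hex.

In CTR with a reused counter, both messages share the same keystream S_i, so C_i ⊕ C'_i = P_i ⊕ P'_i and thus P'_i = P_i ⊕ C_i ⊕ C'_i.
P'[1]: 0xF ⊕ 0x5 ⊕ 0x2 = 0x8.
P'[2]: 0x5 ⊕ 0xE ⊕ 0x2 = 0x9.
P'[3]: 0x3 ⊕ 0xF ⊕ 0x2 = 0xE.

P'[1] = 0x8, P'[2] = 0x9, P'[3] = 0xE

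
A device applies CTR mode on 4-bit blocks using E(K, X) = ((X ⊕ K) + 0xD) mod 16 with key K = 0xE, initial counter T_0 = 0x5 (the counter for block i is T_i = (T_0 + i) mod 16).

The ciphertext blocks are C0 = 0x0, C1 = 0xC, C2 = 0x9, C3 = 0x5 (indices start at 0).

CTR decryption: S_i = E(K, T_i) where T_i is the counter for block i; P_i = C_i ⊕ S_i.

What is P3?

P3: T = 0x8, S = E(K, T) = 0x3; 0x5 ⊕ 0x3 = 0x6.

P3 = 0x6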